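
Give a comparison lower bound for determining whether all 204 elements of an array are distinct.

In the algebraic decision-tree model, the YES region for element distinctness on 204 elements has 204! connected components (one per ordering). Ben-Or's theorem then gives a lower bound of Omega(log(n!)) = Omega(n log n).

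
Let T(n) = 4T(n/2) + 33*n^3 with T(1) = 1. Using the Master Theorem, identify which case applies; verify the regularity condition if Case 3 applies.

a=4, b=2, f(n)=33*n^3.
log_2(4) = 2 < 3.
f(n) = Omega(n^(2+epsilon)) for some epsilon > 0, so Case 3 is the candidate.
Regularity: a*f(n/b) = 4*33*(n/2)^3 = (4/8)*33*n^3 <= c*f(n) with c = 4/8 < 1. Satisfied.
Case 3: T(n) = Theta(n^3).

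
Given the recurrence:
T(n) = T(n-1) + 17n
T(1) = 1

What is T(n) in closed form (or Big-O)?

Unrolling: T(n) = 1 + 17*(2 + 3 + ... + n) = 1 + 17*(n(n+1)/2 - 1) = O(n^2).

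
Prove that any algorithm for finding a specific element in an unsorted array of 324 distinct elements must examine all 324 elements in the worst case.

Adversary argument: if the algorithm examines fewer than 324 elements, the adversary places the target in an unexamined position. The algorithm cannot distinguish 'not present' from 'in unexamined position'.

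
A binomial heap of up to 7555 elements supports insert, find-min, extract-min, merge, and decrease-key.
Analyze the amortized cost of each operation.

A binomial heap with n <= 7555 elements has at most floor(log_2 7555) + 1 = 13 trees. Using potential Phi = number of trees: Insert adds one tree, but cascading merges reduce count -- amortized O(1). Find-min reads the cached minimum pointer: O(1). Extract-min creates O(log n) new trees: O(log n). Merge combines tree lists: O(log n). Decrease-key sifts the element up its tree of height <= log n: O(log n).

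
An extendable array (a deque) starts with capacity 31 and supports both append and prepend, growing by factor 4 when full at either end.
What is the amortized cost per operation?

Growth at either end copies all elements; capacities form a geometric sequence with ratio 4, so total copy cost over n operations is O(n) (two geometric series). Amortized O(1).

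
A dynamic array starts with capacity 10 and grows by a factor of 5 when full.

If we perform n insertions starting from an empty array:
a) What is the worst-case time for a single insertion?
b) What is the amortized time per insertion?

(a) Worst-case single insertion: O(n) -- when the array is full at capacity c, the resize copies all c elements, and c can be Theta(n).
(b) Resizes happen at sizes 10, 50, 250, ... Total copy cost for n insertions: 10 + 50 + ... = O(n) (geometric series with ratio 1/5). Amortized cost per insertion: O(n)/n = O(1).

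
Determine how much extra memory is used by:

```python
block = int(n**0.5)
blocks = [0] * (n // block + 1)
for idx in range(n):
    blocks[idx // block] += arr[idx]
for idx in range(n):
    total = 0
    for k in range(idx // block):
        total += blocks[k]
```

Space complexity: O(sqrt(n)).
Storage scales with sqrt(n).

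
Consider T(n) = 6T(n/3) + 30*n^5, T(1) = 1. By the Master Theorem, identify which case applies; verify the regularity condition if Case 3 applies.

a=6, b=3, f(n)=30*n^5.
log_3(6) = 1.631 < 5.
f(n) = Omega(n^(1.631+epsilon)) for some epsilon > 0, so Case 3 is the candidate.
Regularity: a*f(n/b) = 6*30*(n/3)^5 = (6/243)*30*n^5 <= c*f(n) with c = 6/243 < 1. Satisfied.
Case 3: T(n) = Theta(n^5).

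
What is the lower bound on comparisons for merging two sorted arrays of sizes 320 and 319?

Adversary argument: with sizes 320 and 319 (differing by at most 1), interleave the two arrays so that every consecutive pair in the output comes from different inputs. Then each of the 638 adjacent output pairs must be directly compared, or the algorithm cannot determine their relative order. So 638 comparisons are necessary; standard merge achieves this.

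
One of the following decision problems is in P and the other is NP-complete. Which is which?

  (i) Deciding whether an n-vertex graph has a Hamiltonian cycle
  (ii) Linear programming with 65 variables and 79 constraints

(i) is NP-complete: one of Karp's 21 NP-complete problems.
(ii) is P: the ellipsoid and interior-point methods run in polynomial time.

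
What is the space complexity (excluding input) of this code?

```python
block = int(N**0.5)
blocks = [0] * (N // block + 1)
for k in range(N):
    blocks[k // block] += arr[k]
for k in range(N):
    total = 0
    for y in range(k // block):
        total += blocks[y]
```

Space complexity: O(sqrt(n)).
Storage scales with sqrt(n).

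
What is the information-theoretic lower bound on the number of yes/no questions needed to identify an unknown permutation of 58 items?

There are 58! = 2350561331282878571829474910515074683828862318181142924420699914240000000000000 permutations. Each yes/no question gives at most 1 bit, so at least ceil(log_2(2350561331282878571829474910515074683828862318181142924420699914240000000000000)) = 261 questions are needed.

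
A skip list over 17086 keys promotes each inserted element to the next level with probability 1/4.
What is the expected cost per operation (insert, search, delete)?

Expected number of levels is O(log_4(17086)) = O(log n). A search visits O(1) expected nodes per level over O(log n) levels. Insert/delete are a search plus O(1) pointer updates per level. Expected O(log n) per operation.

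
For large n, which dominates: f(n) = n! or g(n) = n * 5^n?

f(n) = n! grows faster: by Stirling n! ~ (n/e)^n sqrt(2*pi*n); (n/e)^n eventually dominates n * 5^n.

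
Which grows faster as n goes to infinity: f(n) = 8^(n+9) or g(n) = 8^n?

f(n) = 8^(n+9) and g(n) = 8^n are Theta of each other: 8^(n+9) = 8^9 * 8^n = Theta(8^n).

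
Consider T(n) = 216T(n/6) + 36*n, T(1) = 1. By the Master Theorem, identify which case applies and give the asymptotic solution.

a=216, b=6, f(n)=36*n.
log_6(216) = 3 > 1.
Since f(n) = O(n^1) is polynomially smaller than n^3, Case 1 applies.
T(n) = Theta(n^3).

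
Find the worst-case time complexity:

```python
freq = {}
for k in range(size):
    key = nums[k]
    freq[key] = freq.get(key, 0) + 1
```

Time complexity: O(n).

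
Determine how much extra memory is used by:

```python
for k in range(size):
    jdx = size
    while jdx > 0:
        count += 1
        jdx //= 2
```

Space complexity: O(1).
Only a constant amount of auxiliary storage is used; nothing grows with n.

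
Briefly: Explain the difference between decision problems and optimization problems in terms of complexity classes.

Decision problems have yes/no answers and are classified into P, NP, etc. Optimization problems seek the best solution. Every optimization problem has a corresponding decision version. If the decision version is NP-complete, the optimization version is NP-hard.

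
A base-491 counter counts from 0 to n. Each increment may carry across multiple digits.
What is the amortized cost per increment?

Digit at position i changes every 491^i increments. Total digit changes over n increments: n * 491/(491-1) = O(n). Amortized: O(1).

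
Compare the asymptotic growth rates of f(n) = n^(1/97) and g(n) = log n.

f(n) = n^(1/97) grows faster: any positive power of n dominates log n.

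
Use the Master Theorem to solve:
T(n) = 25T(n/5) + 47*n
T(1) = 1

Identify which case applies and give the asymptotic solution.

a=25, b=5, f(n)=47*n.
log_5(25) = 2 > 1.
Since f(n) = O(n^1) is polynomially smaller than n^2, Case 1 applies.
T(n) = Theta(n^2).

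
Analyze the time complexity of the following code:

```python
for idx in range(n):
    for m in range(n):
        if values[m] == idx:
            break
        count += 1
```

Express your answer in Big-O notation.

Time complexity: O(n^2).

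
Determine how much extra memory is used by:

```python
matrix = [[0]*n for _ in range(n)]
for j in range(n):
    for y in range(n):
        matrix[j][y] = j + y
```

Space complexity: O(n^2).
A 2D structure of size n x n is allocated.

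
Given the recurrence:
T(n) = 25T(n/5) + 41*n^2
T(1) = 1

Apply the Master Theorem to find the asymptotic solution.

a=25, b=5, f(n)=41*n^2. log_5(25) = 2. Case 2: T(n) = O(n^2 log n).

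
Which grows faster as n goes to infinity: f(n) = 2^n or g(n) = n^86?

f(n) = 2^n grows faster: any exponential with base > 1 dominates every polynomial.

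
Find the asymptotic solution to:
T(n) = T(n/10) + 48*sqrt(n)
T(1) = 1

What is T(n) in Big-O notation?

Each level contributes sqrt(n/10^k). Geometric series with ratio 1/sqrt(10) < 1 sums to O(sqrt(n)).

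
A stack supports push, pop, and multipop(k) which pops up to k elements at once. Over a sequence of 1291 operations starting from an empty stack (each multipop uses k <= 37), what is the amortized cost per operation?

Each element is pushed exactly once and popped at most once (whether by pop or as part of a multipop). So the total number of individual pops over the whole sequence is at most the number of pushes, which is at most 1291. Total work <= 2 * 1291, hence O(1) amortized per operation.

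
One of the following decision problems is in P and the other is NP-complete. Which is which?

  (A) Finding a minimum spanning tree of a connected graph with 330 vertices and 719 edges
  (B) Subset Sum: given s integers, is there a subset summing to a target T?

(A) is P: Kruskal's / Prim's algorithms run in polynomial time.
(B) is NP-complete: one of Karp's 21 NP-complete problems.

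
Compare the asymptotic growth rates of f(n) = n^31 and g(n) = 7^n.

g(n) = 7^n grows faster: any exponential with base > 1 dominates every polynomial.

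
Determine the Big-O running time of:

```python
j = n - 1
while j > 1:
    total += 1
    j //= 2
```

Time complexity: O(log n).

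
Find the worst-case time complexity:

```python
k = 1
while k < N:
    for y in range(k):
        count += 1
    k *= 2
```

Time complexity: O(n).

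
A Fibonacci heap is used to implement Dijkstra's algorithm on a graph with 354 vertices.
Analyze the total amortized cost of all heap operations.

Dijkstra performs 354 insert, 354 extract-min, and at most E decrease-key operations. With Fibonacci heap: insert O(1) amortized, extract-min O(log n) amortized, decrease-key O(1) amortized. Total with n = 354: O(n * 1 + n * log n + E * 1) = O(n log n + E).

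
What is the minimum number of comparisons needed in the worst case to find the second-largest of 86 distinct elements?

Lower bound: finding the max needs 86-1 comparisons. By the adversary weight-doubling argument, the max must personally win >= ceil(log_2(86)) = 7 comparisons; the 2nd-largest is among those 7 losers, needing 7-1 more comparisons. Total >= 86-1 + 7-1 = 91. A balanced knockout tournament achieves this.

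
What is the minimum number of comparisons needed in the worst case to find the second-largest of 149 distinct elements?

Lower bound: finding the max needs 149-1 comparisons. By the adversary weight-doubling argument, the max must personally win >= ceil(log_2(149)) = 8 comparisons; the 2nd-largest is among those 8 losers, needing 8-1 more comparisons. Total >= 149-1 + 8-1 = 155. A balanced knockout tournament achieves this.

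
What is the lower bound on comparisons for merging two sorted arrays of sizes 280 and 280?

Adversary argument: with sizes 280 and 280 (differing by at most 1), interleave the two arrays so that every consecutive pair in the output comes from different inputs. Then each of the 559 adjacent output pairs must be directly compared, or the algorithm cannot determine their relative order. So 559 comparisons are necessary; standard merge achieves this.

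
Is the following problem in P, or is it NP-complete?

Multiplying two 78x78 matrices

This problem is in P: the schoolbook algorithm runs in O(n^3).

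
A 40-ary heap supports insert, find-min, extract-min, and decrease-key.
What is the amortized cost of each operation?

The 40-ary heap has height O(log_40 n). Insert sifts up: O(log_40 n). Find-min reads the root: O(1). Extract-min sifts down comparing 40 children per level: O(40 * log_40 n). Decrease-key sifts up: O(log_40 n).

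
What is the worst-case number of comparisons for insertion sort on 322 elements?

Insertion sort on reverse-sorted input: 1 + 2 + ... + (322-1) = 51681 comparisons.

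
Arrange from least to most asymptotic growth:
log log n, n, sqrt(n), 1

Ordered by growth rate: 1 < log log n < sqrt(n) < n.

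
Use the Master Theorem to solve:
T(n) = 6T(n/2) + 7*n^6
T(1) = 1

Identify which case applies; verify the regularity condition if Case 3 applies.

a=6, b=2, f(n)=7*n^6.
log_2(6) = 2.585 < 6.
f(n) = Omega(n^(2.585+epsilon)) for some epsilon > 0, so Case 3 is the candidate.
Regularity: a*f(n/b) = 6*7*(n/2)^6 = (6/64)*7*n^6 <= c*f(n) with c = 6/64 < 1. Satisfied.
Case 3: T(n) = Theta(n^6).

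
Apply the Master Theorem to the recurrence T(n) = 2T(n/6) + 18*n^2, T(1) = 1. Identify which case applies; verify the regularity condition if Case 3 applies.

a=2, b=6, f(n)=18*n^2.
log_6(2) = 0.3869 < 2.
f(n) = Omega(n^(0.3869+epsilon)) for some epsilon > 0, so Case 3 is the candidate.
Regularity: a*f(n/b) = 2*18*(n/6)^2 = (2/36)*18*n^2 <= c*f(n) with c = 2/36 < 1. Satisfied.
Case 3: T(n) = Theta(n^2).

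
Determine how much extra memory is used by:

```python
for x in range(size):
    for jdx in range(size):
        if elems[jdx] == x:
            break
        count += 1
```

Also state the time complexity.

Space complexity: O(1).
Only a constant amount of auxiliary storage is used; nothing grows with n.
Time complexity: O(n^2).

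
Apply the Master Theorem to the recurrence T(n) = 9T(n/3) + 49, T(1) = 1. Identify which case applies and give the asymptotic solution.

a=9, b=3, f(n)=49.
log_3(9) = 2 > 0.
Since f(n) = O(n^0) is polynomially smaller than n^2, Case 1 applies.
T(n) = Theta(n^2).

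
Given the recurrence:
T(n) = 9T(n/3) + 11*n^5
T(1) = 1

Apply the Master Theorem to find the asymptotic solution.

a=9, b=3, f(n)=11*n^5. log_3(9) = 2 < 5. Case 3: T(n) = O(n^5).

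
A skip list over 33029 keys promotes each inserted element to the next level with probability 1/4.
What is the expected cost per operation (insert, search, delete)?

Expected number of levels is O(log_4(33029)) = O(log n). A search visits O(1) expected nodes per level over O(log n) levels. Insert/delete are a search plus O(1) pointer updates per level. Expected O(log n) per operation.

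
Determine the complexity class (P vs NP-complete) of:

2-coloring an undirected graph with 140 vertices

This problem is in P: 2-coloring is bipartiteness testing via BFS, O(V+E).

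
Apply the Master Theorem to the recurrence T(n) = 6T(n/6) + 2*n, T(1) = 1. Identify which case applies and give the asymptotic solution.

a=6, b=6, f(n)=2*n.
log_6(6) = 1, so n^(log_b(a)) = n.
f(n) = Theta(n), so Case 2 applies.
T(n) = Theta(n log n).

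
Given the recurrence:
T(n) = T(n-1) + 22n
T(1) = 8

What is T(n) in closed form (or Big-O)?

Unrolling: T(n) = 8 + 22*(2 + 3 + ... + n) = 8 + 22*(n(n+1)/2 - 1) = O(n^2).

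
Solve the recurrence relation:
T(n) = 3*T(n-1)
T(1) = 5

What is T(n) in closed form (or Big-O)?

Each step multiplies by 3. T(n) = T(1)*3^(n-1) = 5*3^(n-1).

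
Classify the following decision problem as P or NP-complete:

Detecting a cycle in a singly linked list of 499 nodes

This problem is in P: Floyd's tortoise-and-hare runs in O(n) time, O(1) space.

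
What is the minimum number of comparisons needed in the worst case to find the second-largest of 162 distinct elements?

Lower bound: finding the max needs 162-1 comparisons. By the adversary weight-doubling argument, the max must personally win >= ceil(log_2(162)) = 8 comparisons; the 2nd-largest is among those 8 losers, needing 8-1 more comparisons. Total >= 162-1 + 8-1 = 168. A balanced knockout tournament achieves this.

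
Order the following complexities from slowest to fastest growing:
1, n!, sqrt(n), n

Ordered by growth rate: 1 < sqrt(n) < n < n!.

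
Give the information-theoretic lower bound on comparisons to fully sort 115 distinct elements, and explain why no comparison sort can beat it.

A comparison sort is a binary decision tree whose leaves are the 115! = 292509369349301569068815180481773552003419272043053514672100535242441942363589054622883930786268803187059211939585703515345785120071002251720730101703194015956992000000000000000000000000000 possible output permutations. A binary tree with L leaves has height >= ceil(log_2(L)). So any comparison sort needs >= ceil(log_2(115!)) = 627 comparisons in the worst case.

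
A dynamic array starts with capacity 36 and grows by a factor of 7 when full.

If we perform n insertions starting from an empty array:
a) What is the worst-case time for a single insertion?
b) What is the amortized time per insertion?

(a) Worst-case single insertion: O(n) -- when the array is full at capacity c, the resize copies all c elements, and c can be Theta(n).
(b) Resizes happen at sizes 36, 252, 1764, ... Total copy cost for n insertions: 36 + 252 + ... = O(n) (geometric series with ratio 1/7). Amortized cost per insertion: O(n)/n = O(1).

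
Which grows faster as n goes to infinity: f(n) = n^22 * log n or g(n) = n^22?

f(n) = n^22 * log n grows faster: extra log n factor -> infinity.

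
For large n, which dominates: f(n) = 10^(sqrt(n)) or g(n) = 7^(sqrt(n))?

f(n) = 10^(sqrt(n)) grows faster: ratio is (10/7)^(sqrt(n)) -> infinity since 10/7 > 1.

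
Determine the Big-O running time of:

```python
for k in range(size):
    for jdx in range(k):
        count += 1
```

Time complexity: O(n^2).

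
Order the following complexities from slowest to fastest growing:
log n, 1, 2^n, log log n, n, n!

Ordered by growth rate: 1 < log log n < log n < n < 2^n < n!.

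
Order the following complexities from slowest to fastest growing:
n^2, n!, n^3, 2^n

Ordered by growth rate: n^2 < n^3 < 2^n < n!.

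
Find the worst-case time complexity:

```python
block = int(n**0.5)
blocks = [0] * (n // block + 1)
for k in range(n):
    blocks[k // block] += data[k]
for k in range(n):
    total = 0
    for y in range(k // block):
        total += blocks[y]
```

Time complexity: O(n * sqrt(n)).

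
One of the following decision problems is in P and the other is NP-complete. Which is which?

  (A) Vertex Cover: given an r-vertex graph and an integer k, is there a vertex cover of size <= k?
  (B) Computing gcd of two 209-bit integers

(A) is NP-complete: one of Karp's 21 NP-complete problems (with k part of the input; for any fixed constant k it is in P).
(B) is P: the Euclidean algorithm runs in polynomial time in the bit-length.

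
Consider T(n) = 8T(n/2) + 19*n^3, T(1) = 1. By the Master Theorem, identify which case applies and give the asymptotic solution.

a=8, b=2, f(n)=19*n^3.
log_2(8) = 3, so n^(log_b(a)) = n^3.
f(n) = Theta(n^3), so Case 2 applies.
T(n) = Theta(n^3 log n).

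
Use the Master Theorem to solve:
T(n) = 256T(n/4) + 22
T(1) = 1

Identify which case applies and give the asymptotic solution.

a=256, b=4, f(n)=22.
log_4(256) = 4 > 0.
Since f(n) = O(n^0) is polynomially smaller than n^4, Case 1 applies.
T(n) = Theta(n^4).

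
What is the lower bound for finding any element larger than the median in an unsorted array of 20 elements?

To find an element larger than the median of 20 elements, we must see Omega(n) elements. Without seeing enough elements, an adversary can make any unseen element the median.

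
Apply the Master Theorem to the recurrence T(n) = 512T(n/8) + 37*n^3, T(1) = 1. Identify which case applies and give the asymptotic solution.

a=512, b=8, f(n)=37*n^3.
log_8(512) = 3, so n^(log_b(a)) = n^3.
f(n) = Theta(n^3), so Case 2 applies.
T(n) = Theta(n^3 log n).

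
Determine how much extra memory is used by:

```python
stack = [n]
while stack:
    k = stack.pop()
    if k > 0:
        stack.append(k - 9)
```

Space complexity: O(1).
Only a constant amount of auxiliary storage is used; nothing grows with n.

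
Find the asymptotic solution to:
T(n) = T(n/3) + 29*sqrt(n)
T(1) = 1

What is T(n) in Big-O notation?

Each level contributes sqrt(n/3^k). Geometric series with ratio 1/sqrt(3) < 1 sums to O(sqrt(n)).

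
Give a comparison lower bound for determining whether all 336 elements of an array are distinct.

In the algebraic decision-tree model, the YES region for element distinctness on 336 elements has 336! connected components (one per ordering). Ben-Or's theorem then gives a lower bound of Omega(log(n!)) = Omega(n log n).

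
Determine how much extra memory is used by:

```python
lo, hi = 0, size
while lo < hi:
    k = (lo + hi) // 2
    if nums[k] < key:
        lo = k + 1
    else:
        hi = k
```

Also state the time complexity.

Space complexity: O(1).
Only a constant amount of auxiliary storage is used; nothing grows with n.
Time complexity: O(log n).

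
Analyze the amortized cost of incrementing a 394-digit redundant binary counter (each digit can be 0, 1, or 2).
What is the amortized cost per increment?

A redundant counter on 394 digits allows digit values 0, 1, 2. Increment adds 1 to the least significant digit and carries any 2 to a 0 plus +1 on the next digit. With potential Phi = (number of 2-digits), each increment does O(1) actual work plus a chain of carries, each of which decreases Phi by 1. Amortized O(1).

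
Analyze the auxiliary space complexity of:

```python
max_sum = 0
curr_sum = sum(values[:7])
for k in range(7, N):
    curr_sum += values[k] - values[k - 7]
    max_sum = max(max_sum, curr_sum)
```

Space complexity: O(1).
Only a constant amount of auxiliary storage is used; nothing grows with n.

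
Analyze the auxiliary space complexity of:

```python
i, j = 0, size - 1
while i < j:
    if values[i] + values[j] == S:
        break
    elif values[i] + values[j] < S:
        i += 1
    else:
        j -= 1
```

Space complexity: O(1).
Only a constant amount of auxiliary storage is used; nothing grows with n.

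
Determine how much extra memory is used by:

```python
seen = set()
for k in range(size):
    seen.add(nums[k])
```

Space complexity: O(n).
Auxiliary storage grows linearly with the input size n in the worst case.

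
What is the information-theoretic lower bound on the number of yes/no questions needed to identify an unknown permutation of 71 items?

There are 71! = 850478588567862317521167644239926010288584608120796235886430763388588680378079017697280000000000000000 permutations. Each yes/no question gives at most 1 bit, so at least ceil(log_2(850478588567862317521167644239926010288584608120796235886430763388588680378079017697280000000000000000)) = 339 questions are needed.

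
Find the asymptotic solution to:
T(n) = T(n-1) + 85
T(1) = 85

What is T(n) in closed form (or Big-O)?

Unrolling: T(n) = T(n-1) + 85 = T(n-2) + 2*85 = ... = T(1) + (n-1)*85 = 85 + (n-1)*85 = 85n.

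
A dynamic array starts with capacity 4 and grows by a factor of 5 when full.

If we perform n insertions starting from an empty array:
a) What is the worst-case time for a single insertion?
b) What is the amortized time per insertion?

(a) Worst-case single insertion: O(n) -- when the array is full at capacity c, the resize copies all c elements, and c can be Theta(n).
(b) Resizes happen at sizes 4, 20, 100, ... Total copy cost for n insertions: 4 + 20 + ... = O(n) (geometric series with ratio 1/5). Amortized cost per insertion: O(n)/n = O(1).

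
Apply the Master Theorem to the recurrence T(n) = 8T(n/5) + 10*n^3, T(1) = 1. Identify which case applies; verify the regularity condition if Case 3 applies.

a=8, b=5, f(n)=10*n^3.
log_5(8) = 1.292 < 3.
f(n) = Omega(n^(1.292+epsilon)) for some epsilon > 0, so Case 3 is the candidate.
Regularity: a*f(n/b) = 8*10*(n/5)^3 = (8/125)*10*n^3 <= c*f(n) with c = 8/125 < 1. Satisfied.
Case 3: T(n) = Theta(n^3).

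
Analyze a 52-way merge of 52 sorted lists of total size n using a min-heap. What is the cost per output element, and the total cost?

Maintain a min-heap of size 52 holding the current head of each list. Each output step does one extract-min (O(log 52)) and one insert of that list's next element (O(log 52)). Each of the n elements passes through the heap exactly once, so the total cost is O(n log 52), i.e. O(log 52) per output element.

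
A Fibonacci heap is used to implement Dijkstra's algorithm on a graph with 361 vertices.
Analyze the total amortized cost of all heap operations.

Dijkstra performs 361 insert, 361 extract-min, and at most E decrease-key operations. With Fibonacci heap: insert O(1) amortized, extract-min O(log n) amortized, decrease-key O(1) amortized. Total with n = 361: O(n * 1 + n * log n + E * 1) = O(n log n + E).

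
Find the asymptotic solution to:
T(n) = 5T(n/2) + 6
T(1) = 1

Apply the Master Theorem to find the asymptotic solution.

a=5, b=2, f(n)=6. log_2(5) = 2.322. Case 1 of Master Theorem: T(n) = O(n^2.322).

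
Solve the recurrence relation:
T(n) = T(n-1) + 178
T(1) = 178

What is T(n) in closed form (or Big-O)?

Unrolling: T(n) = T(n-1) + 178 = T(n-2) + 2*178 = ... = T(1) + (n-1)*178 = 178 + (n-1)*178 = 178n.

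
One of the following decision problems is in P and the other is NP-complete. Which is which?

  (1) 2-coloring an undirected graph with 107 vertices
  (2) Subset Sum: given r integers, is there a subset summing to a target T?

(1) is P: 2-coloring is bipartiteness testing via BFS, O(V+E).
(2) is NP-complete: one of Karp's 21 NP-complete problems.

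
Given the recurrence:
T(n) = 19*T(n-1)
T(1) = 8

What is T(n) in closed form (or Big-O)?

Each step multiplies by 19. T(n) = T(1)*19^(n-1) = 8*19^(n-1).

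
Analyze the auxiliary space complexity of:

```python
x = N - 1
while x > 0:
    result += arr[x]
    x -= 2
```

Space complexity: O(1).
Only a constant amount of auxiliary storage is used; nothing grows with n.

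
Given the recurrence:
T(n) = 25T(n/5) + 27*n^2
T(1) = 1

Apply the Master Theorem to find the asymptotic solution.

a=25, b=5, f(n)=27*n^2. log_5(25) = 2. Case 2: T(n) = O(n^2 log n).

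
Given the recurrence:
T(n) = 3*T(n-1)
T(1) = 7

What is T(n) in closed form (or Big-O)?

Each step multiplies by 3. T(n) = T(1)*3^(n-1) = 7*3^(n-1).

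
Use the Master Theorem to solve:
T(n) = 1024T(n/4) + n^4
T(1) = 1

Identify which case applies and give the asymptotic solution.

a=1024, b=4, f(n)=n^4.
log_4(1024) = 5 > 4.
Since f(n) = O(n^4) is polynomially smaller than n^5, Case 1 applies.
T(n) = Theta(n^5).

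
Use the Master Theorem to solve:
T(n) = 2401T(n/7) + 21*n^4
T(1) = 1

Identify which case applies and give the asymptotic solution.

a=2401, b=7, f(n)=21*n^4.
log_7(2401) = 4, so n^(log_b(a)) = n^4.
f(n) = Theta(n^4), so Case 2 applies.
T(n) = Theta(n^4 log n).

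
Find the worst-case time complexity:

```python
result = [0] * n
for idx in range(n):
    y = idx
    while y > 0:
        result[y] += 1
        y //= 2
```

Time complexity: O(n log n).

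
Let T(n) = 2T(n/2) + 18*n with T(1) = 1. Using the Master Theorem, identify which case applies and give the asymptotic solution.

a=2, b=2, f(n)=18*n.
log_2(2) = 1, so n^(log_b(a)) = n.
f(n) = Theta(n), so Case 2 applies.
T(n) = Theta(n log n).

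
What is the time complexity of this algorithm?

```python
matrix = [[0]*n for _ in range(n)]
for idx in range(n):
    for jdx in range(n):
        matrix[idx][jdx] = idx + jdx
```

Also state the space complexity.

Time complexity: O(n^2).
Space complexity: O(n^2).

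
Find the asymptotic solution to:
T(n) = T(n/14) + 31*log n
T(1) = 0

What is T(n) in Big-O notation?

Each of the log_14(n) levels adds O(log n). T(n) = O(log^2 n).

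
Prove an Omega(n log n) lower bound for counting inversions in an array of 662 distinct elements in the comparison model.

Decision-tree argument: at any leaf, the comparisons made (with transitivity) must totally order all 662 elements -- otherwise some pair (i,j) is unordered, and an adversary can present two inputs agreeing on every comparison made but with that pair flipped, changing the inversion count by 1, so the leaf's output is wrong on one of them. Hence the tree has >= 662! leaves and height >= log_2(662!) = Omega(n log n). Modified merge sort achieves O(n log n).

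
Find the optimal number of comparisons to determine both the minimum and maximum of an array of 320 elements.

Naive approach: 638 comparisons (319 for max + 319 for min).
Optimal: Compare elements in pairs first (floor(n/2) = 160 comparisons), then find max among winners and min among losers (159 comparisons each).
Total: ceil(3n/2) - 2 = 478 comparisons. An adversary argument shows this is also a lower bound.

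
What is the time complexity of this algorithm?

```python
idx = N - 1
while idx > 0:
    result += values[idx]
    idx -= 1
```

Time complexity: O(n).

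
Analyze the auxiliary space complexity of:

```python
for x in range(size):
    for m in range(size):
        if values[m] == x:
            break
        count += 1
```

Space complexity: O(1).
Only a constant amount of auxiliary storage is used; nothing grows with n.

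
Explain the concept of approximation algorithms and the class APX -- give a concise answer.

An approximation algorithm finds solutions within a guaranteed factor of optimal in polynomial time. APX is the class of optimization problems with constant-factor polynomial-time approximation algorithms. Vertex Cover is in APX (2-approximation). Unless P = NP, TSP has no constant-factor approximation, but Metric TSP has a 3/2-approximation.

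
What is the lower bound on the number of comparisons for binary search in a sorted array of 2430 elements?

With 2430 possible positions, we need at least ceil(log_2(2430)) = 12 comparisons. Each comparison splits the remaining candidates by at most half.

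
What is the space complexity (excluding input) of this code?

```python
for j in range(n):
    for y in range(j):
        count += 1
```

Space complexity: O(1).
Only a constant amount of auxiliary storage is used; nothing grows with n.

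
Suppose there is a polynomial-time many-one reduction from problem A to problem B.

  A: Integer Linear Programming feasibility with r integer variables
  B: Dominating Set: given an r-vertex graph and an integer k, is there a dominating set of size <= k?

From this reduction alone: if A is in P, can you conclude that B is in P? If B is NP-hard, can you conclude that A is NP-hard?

A poly-time reduction A <=_p B transfers tractability DOWN (B easy => A easy) and hardness UP (A hard => B hard), not the reverse.
From A in P, the reduction alone does NOT give B in P: any problem in P trivially reduces to SAT, yet SAT is not known to be in P.
From B NP-hard, the reduction alone does NOT give A NP-hard: again, easy problems reduce to hard ones.
(Here in fact A is NP-complete and B is NP-complete.)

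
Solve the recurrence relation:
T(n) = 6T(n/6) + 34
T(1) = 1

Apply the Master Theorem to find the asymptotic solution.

a=6, b=6, f(n)=34. log_6(6) = 1. Case 1 of Master Theorem: T(n) = O(n^1).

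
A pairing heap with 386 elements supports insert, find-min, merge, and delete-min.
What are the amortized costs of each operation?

Pairing heaps are self-adjusting heap-ordered trees. Insert and merge link two roots: O(1). Find-min reads the root: O(1). Delete-min removes the root, then pairs children in two passes; amortized cost is O(log 386) = O(log n).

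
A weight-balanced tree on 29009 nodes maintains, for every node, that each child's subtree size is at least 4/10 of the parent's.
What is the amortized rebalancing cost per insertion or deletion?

With balance ratio 4/10, tree height is O(log_{10/4}(29009)) = O(log n). A rebalance at a node of size s costs O(s) but requires Omega(s) updates in that subtree to retrigger. Summed over the O(log n) ancestors of the touched leaf, amortized rebalancing is O(log n).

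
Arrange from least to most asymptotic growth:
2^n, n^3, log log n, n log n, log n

Ordered by growth rate: log log n < log n < n log n < n^3 < 2^n.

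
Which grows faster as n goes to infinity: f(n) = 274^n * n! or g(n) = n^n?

f(n) = 274^n * n! grows faster: by Stirling n! ~ sqrt(2 pi n)(n/e)^n, so 274^n n! / n^n ~ (274/e)^n sqrt(2 pi n) -> infinity since 274/e > 1.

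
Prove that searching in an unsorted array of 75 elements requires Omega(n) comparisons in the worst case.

An adversary can always place the target in the last position checked. Until all 75 positions are examined, the target might be in any unchecked position. Therefore 75 comparisons are necessary.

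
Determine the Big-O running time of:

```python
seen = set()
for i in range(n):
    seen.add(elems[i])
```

Time complexity: O(n).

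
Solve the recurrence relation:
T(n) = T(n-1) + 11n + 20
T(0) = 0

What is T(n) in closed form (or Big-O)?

Dominant term in sum is 11*sum(i, i=1..n) = 11*n*(n+1)/2 = O(n^2).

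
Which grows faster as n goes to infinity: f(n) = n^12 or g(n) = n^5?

f(n) = n^12 grows faster: n^12/n^5 = n^7 -> infinity.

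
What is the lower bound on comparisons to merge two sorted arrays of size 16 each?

To merge two sorted arrays of size 16, we need at least 31 comparisons in the worst case. An adversary can force every element to be compared.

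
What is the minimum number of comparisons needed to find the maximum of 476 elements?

Finding the maximum requires 475 comparisons. Each comparison eliminates exactly one candidate. With 476 candidates, we need 475 eliminations.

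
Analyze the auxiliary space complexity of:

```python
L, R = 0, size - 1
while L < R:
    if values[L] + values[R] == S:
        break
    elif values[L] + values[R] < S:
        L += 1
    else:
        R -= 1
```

Space complexity: O(1).
Only a constant amount of auxiliary storage is used; nothing grows with n.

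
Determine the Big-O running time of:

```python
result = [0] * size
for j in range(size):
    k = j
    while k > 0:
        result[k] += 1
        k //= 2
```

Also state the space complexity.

Time complexity: O(n log n).
Space complexity: O(n).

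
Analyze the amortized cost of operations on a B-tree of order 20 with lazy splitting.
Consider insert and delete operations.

In a B-tree of order 20, a node splits when it has 20 keys. With lazy splitting, we use potential Phi = number of full nodes + number of near-empty nodes. Each split costs O(1) but reduces potential. Between splits, at least 10 insertions must occur in that node. Amortized structural cost is O(1) per operation, plus O(log_20 n) traversal.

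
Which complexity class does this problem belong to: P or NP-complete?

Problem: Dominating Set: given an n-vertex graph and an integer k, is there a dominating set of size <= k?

This problem is NP-complete: reduces from Set Cover (with k part of the input).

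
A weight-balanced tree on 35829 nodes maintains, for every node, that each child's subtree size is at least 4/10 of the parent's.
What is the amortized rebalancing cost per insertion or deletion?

With balance ratio 4/10, tree height is O(log_{10/4}(35829)) = O(log n). A rebalance at a node of size s costs O(s) but requires Omega(s) updates in that subtree to retrigger. Summed over the O(log n) ancestors of the touched leaf, amortized rebalancing is O(log n).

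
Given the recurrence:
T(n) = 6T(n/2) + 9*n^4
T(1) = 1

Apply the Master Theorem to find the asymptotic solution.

a=6, b=2, f(n)=9*n^4. log_2(6) = 2.585 < 4. Case 3: T(n) = O(n^4).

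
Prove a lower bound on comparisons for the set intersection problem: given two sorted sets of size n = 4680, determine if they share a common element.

For two sorted arrays of size n = 4680, any correct algorithm must examine Omega(n) elements. If fewer are examined, an adversary places a common element in an unexamined gap. A merge-based scan achieves O(n), so the bound is tight.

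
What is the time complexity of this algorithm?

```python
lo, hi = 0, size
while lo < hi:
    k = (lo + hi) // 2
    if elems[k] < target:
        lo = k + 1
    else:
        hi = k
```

Time complexity: O(log n).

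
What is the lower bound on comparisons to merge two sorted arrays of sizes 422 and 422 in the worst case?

Adversary: with |422 - 422| <= 1 the inputs can be fully interleaved so that every adjacent pair in the merged output comes from different arrays. Then each of the 843 adjacent pairs must be directly compared, or the algorithm cannot determine their relative order. Standard merge meets this bound.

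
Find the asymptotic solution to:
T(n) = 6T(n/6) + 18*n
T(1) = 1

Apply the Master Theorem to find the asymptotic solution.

a=6, b=6, f(n)=18*n. log_6(6) = 1. Case 2: T(n) = O(n log n).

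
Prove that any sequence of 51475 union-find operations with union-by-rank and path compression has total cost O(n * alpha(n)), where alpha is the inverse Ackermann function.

Using Tarjan's analysis with rank-based potential function. Union-by-rank keeps tree height O(log n). Path compression flattens paths during find. For n = 51475 operations, total cost is O(n * alpha(n)), effectively O(n) since alpha grows incredibly slowly.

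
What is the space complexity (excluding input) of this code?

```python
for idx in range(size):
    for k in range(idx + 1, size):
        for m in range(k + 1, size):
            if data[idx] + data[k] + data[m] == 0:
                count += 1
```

Space complexity: O(1).
Only a constant amount of auxiliary storage is used; nothing grows with n.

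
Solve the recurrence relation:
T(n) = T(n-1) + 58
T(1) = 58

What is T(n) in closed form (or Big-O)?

Unrolling: T(n) = T(n-1) + 58 = T(n-2) + 2*58 = ... = T(1) + (n-1)*58 = 58 + (n-1)*58 = 58n.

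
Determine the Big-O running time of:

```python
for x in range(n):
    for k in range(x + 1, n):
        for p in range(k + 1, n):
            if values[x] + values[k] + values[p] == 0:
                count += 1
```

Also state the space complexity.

Time complexity: O(n^3).
Space complexity: O(1).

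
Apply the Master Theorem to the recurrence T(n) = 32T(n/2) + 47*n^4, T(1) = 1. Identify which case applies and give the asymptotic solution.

a=32, b=2, f(n)=47*n^4.
log_2(32) = 5 > 4.
Since f(n) = O(n^4) is polynomially smaller than n^5, Case 1 applies.
T(n) = Theta(n^5).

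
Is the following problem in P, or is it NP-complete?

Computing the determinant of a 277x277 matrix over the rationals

This problem is in P: Gaussian elimination runs in O(n^3).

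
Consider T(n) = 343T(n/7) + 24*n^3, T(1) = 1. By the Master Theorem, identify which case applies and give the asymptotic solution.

a=343, b=7, f(n)=24*n^3.
log_7(343) = 3, so n^(log_b(a)) = n^3.
f(n) = Theta(n^3), so Case 2 applies.
T(n) = Theta(n^3 log n).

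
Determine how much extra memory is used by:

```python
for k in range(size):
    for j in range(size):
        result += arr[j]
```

Space complexity: O(1).
Only a constant amount of auxiliary storage is used; nothing grows with n.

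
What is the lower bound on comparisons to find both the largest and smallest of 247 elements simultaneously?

Pair elements first (floor(247/2) comparisons), then find max among winners and min among losers. Total: ceil(3*247/2) - 2 = 369 comparisons.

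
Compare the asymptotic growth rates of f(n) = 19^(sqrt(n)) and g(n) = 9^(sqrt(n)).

f(n) = 19^(sqrt(n)) grows faster: ratio is (19/9)^(sqrt(n)) -> infinity since 19/9 > 1.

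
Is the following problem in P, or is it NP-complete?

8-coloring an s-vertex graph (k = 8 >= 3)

This problem is NP-complete: graph k-coloring for k>=3 is NP-complete by reduction from 3-SAT.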